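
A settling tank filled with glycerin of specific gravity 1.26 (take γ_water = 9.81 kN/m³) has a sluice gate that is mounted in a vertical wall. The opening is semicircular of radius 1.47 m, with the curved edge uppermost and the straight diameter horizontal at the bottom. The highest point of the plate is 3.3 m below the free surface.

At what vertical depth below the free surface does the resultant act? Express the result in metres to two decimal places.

h_p = 4.18 m

γ = 1.26 × 9.81 = 12.3606 kN/m³.
The centroid lies 4r/(3π) = 0.623887 m above the diameter, so r − 4r/(3π) = 1.47 − 0.623887 = 0.846113 m below the topmost point, so the centroid depth is h_c = 3.3 + 0.846113 = 4.14611 m.
A = πr²/2 = π × 1.47²/2 = 3.39433 m².
Resultant F = γ·h_c·A = 12.3606 × 4.14611 × 3.39433 = 173.954 kN.
I_c = (π/8 − 8/(9π))·r⁴ = 0.109757 × 1.47⁴ = 0.512509 m⁴.
Centre of pressure: y_p = y_c + I_c/(y_c·A) = 4.14611 + 0.512509/(4.14611 × 3.39433) = 4.14611 + 0.0364172 = 4.18253 m along the plane.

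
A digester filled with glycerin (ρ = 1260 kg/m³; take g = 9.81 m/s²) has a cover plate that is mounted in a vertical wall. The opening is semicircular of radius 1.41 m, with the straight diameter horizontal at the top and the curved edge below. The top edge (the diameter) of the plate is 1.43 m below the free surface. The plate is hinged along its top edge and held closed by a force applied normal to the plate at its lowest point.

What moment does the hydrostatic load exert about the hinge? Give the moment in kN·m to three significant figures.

M ≈ 52.2 kN·m

γ = ρg = 1260 × 9.81 / 1000 = 12.3606 kN/m³.
The centroid of a semicircle lies 4r/(3π) = 0.598423 m from the diameter, here below the top edge, so the centroid depth is h_c = 1.43 + 0.598423 = 2.02842 m.
A = πr²/2 = π × 1.41²/2 = 3.1229 m².
Resultant F = γ·h_c·A = 12.3606 × 2.02842 × 3.1229 = 78.2989 kN.
I_c = (π/8 − 8/(9π))·r⁴ = 0.109757 × 1.41⁴ = 0.433819 m⁴.
Centre of pressure: y_p = y_c + I_c/(y_c·A) = 2.02842 + 0.433819/(2.02842 × 3.1229) = 2.02842 + 0.0684846 = 2.0969 m along the plane.
The resultant acts 0.598423 + 0.0684846 = 0.666908 m (along the plate) below the hinge at the top edge, so the moment about the hinge is M = F × 0.666908 = 78.2989 × 0.666908 = 52.2182 kN·m.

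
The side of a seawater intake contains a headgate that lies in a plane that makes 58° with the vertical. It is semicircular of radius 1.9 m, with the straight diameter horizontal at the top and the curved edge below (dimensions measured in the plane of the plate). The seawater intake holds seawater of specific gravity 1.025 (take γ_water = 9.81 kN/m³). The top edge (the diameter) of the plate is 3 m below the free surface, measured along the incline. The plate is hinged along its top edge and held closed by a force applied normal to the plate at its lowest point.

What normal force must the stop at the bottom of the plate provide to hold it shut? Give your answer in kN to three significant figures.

γ = 1.025 × 9.81 = 10.05525 kN/m³.
The plate makes 58° with the vertical, i.e. θ = 90° − 58° = 32° to the horizontal. Measuring y along the incline from the free-surface line, vertical depth h = y·sinθ with sinθ = 0.529919.
The centroid of a semicircle lies 4r/(3π) = 0.806385 m from the diameter, here below the top edge, so y_c = 3 + 0.806385 = 3.80639 m and h_c = 3.80639 × 0.529919 = 2.01708 m.
A = πr²/2 = π × 1.9²/2 = 5.67057 m².
Resultant F = γ·h_c·A = 10.05525 × 2.01708 × 5.67057 = 115.012 kN.
I_c = (π/8 − 8/(9π))·r⁴ = 0.109757 × 1.9⁴ = 1.43036 m⁴.
Centre of pressure: y_p = y_c + I_c/(y_c·A) = 3.80639 + 1.43036/(3.80639 × 5.67057) = 3.80639 + 0.0662682 = 3.87266 m along the plane.
The resultant acts 0.806385 + 0.0662682 = 0.872653 m (along the plate) below the hinge at the top edge, so the moment about the hinge is M = F × 0.872653 = 115.012 × 0.872653 = 100.366 kN·m.
A normal force at the bottom, 1.9 m from the hinge, must supply this moment: P = 100.366/1.9 = 52.8242 kN.

P ≈ 52.8 kN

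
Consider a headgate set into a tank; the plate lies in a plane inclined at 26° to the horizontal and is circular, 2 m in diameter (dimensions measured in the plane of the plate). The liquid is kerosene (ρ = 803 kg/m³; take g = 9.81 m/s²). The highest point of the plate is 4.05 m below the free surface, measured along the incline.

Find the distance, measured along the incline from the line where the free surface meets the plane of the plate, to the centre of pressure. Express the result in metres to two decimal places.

y_p = 5.10 m

γ = ρg = 803 × 9.81 / 1000 = 7.87743 kN/m³.
Let θ = 26° be the plate's angle to the horizontal; measure y along the incline from where the plane meets the free surface. Vertical depth h = y·sinθ with sinθ = 0.438371.
The centroid is at the centre, 1 m below the top of the plate, so y_c = 4.05 + 1 = 5.05 m and h_c = 5.05 × 0.438371 = 2.21377 m.
A = π(1)² = 3.14159 m².
Resultant F = γ·h_c·A = 7.87743 × 2.21377 × 3.14159 = 54.7856 kN.
I_c = πr⁴/4 = π × 1⁴/4 = 0.785398 m⁴.
Centre of pressure: y_p = y_c + I_c/(y_c·A) = 5.05 + 0.785398/(5.05 × 3.14159) = 5.05 + 0.049505 = 5.0995 m along the plane.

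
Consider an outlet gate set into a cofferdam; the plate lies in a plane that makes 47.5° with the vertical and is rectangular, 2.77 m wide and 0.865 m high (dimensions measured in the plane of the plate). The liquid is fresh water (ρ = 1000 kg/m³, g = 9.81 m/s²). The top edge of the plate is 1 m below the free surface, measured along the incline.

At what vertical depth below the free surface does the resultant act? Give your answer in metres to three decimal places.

h_p = 0.997 m

γ = ρg = 1000 × 9.81 = 9810 N/m³ = 9.81 kN/m³.
The plate makes 47.5° with the vertical, i.e. θ = 90° − 47.5° = 42.5° to the horizontal. Measuring y along the incline from the free-surface line, vertical depth h = y·sinθ with sinθ = 0.675590.
The centroid lies 0.865/2 = 0.4325 m below the top edge, so y_c = 1 + 0.4325 = 1.4325 m and h_c = 1.4325 × 0.675590 = 0.967783 m.
A = 2.77 × 0.865 = 2.39605 m².
Resultant F = γ·h_c·A = 9.81 × 0.967783 × 2.39605 = 22.748 kN.
I_c = b·h³/12 = 2.77 × 0.865³/12 = 0.149399 m⁴.
Centre of pressure: y_p = y_c + I_c/(y_c·A) = 1.4325 + 0.149399/(1.4325 × 2.39605) = 1.4325 + 0.0435268 = 1.47603 m along the plane.
Vertically, h_p = y_p·sinθ = 1.47603 × 0.675590 = 0.997191 m.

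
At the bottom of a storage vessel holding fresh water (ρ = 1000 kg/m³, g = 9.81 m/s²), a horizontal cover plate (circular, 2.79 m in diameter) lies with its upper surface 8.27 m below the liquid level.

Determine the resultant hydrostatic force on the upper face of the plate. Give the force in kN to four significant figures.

F ≈ 496.0 kN

γ = ρg = 1000 × 9.81 = 9810 N/m³ = 9.81 kN/m³.
The plate is horizontal, so pressure is uniform at p = γ·h = 9.81 × 8.27 = 81.1287 kN/m².
A = π(1.395)² = 6.11362 m².
F = p·A = 81.1287 × 6.11362 = 495.99 kN.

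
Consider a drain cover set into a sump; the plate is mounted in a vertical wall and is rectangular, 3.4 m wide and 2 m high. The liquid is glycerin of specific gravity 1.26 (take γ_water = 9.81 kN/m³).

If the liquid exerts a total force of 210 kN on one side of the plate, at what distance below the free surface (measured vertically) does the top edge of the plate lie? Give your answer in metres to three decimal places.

d_top ≈ 1.498 m

γ = 1.26 × 9.81 = 12.3606 kN/m³.
A = 3.4 × 2 = 6.8 m².
From F = γ·h_c·A, the centroid depth is h_c = 210/(12.3606 × 6.8) = 2.49845 m.
The centroid lies 2/2 = 1 m below the top edge, so the top edge sits at h_top = 2.49845 − 1 = 1.49845 m below the surface.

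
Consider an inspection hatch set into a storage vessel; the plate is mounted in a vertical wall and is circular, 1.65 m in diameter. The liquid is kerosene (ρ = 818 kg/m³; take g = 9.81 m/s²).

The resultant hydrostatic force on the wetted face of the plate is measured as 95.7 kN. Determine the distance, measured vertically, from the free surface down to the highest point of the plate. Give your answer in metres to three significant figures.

γ = ρg = 818 × 9.81 / 1000 = 8.02458 kN/m³.
A = π(0.825)² = 2.13825 m².
From F = γ·h_c·A, the centroid depth is h_c = 95.7/(8.02458 × 2.13825) = 5.57739 m.
The centroid is at the centre, 0.825 m below the top of the plate, so the highest point sits at h_top = 5.57739 − 0.825 = 4.75239 m below the surface.

d_top ≈ 4.75 m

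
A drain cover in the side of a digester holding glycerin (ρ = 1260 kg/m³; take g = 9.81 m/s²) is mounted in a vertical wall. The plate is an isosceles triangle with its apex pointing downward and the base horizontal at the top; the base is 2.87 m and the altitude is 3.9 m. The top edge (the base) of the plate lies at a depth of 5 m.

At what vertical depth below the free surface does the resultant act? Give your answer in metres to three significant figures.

γ = ρg = 1260 × 9.81 / 1000 = 12.3606 kN/m³.
With the apex down, the centroid sits h/3 = 3.9/3 = 1.3 m below the base (the top edge), so the centroid depth is h_c = 5 + 1.3 = 6.3 m.
A = ½ × 2.87 × 3.9 = 5.5965 m².
Resultant F = γ·h_c·A = 12.3606 × 6.3 × 5.5965 = 435.809 kN.
I_c = b·h³/36 = 2.87 × 3.9³/36 = 4.72904 m⁴.
Centre of pressure: y_p = y_c + I_c/(y_c·A) = 6.3 + 4.72904/(6.3 × 5.5965) = 6.3 + 0.134127 = 6.43413 m along the plane.

h_p = 6.43 m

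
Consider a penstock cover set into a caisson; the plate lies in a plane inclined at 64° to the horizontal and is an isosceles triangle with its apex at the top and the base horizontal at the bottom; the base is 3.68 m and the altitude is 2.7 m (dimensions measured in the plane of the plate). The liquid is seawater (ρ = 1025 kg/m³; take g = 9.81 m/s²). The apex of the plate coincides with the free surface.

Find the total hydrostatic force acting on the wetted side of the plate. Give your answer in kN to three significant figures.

F ≈ 80.8 kN

γ = ρg = 1025 × 9.81 / 1000 = 10.05525 kN/m³.
Let θ = 64° be the plate's angle to the horizontal; measure y along the incline from where the plane meets the free surface. Vertical depth h = y·sinθ with sinθ = 0.898794.
With the apex up, the centroid sits 2h/3 = 2 × 2.7/3 = 1.8 m below the apex, so y_c = 1.8 m and h_c = 1.8 × 0.898794 = 1.61783 m.
A = ½ × 3.68 × 2.7 = 4.968 m².
Resultant F = γ·h_c·A = 10.05525 × 1.61783 × 4.968 = 80.8179 kN.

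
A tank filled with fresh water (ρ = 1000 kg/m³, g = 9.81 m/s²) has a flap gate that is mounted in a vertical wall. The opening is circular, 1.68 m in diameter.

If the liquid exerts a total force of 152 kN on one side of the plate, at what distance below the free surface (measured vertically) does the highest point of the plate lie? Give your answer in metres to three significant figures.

γ = ρg = 1000 × 9.81 = 9810 N/m³ = 9.81 kN/m³.
A = π(0.84)² = 2.21671 m².
From F = γ·h_c·A, the centroid depth is h_c = 152/(9.81 × 2.21671) = 6.98982 m.
The centroid is at the centre, 0.84 m below the top of the plate, so the highest point sits at h_top = 6.98982 − 0.84 = 6.14982 m below the surface.

d_top ≈ 6.15 m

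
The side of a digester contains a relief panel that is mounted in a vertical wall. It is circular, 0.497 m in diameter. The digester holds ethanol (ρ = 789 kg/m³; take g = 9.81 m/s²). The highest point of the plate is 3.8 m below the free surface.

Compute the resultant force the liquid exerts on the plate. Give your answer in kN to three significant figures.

γ = ρg = 789 × 9.81 / 1000 = 7.74009 kN/m³.
The centroid is at the centre, 0.2485 m below the top of the plate, so the centroid depth is h_c = 3.8 + 0.2485 = 4.0485 m.
A = π(0.2485)² = 0.194 m².
Resultant F = γ·h_c·A = 7.74009 × 4.0485 × 0.194 = 6.07914 kN.

F ≈ 6.08 kN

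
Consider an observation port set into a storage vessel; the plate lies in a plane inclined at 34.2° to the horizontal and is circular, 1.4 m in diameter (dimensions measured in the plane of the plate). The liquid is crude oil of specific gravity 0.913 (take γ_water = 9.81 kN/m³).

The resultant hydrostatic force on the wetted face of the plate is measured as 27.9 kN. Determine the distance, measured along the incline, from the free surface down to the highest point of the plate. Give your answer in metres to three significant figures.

y_top ≈ 2.90 m

γ = 0.913 × 9.81 = 8.95653 kN/m³.
A = π(0.7)² = 1.53938 m².
From F = γ·h_c·A, the centroid depth is h_c = 27.9/(8.95653 × 1.53938) = 2.02357 m.
Let θ = 34.2° be the plate's angle to the horizontal; measure y along the incline from where the plane meets the free surface. Vertical depth h = y·sinθ with sinθ = 0.562083.
Along the incline, y_c = h_c/sinθ = 2.02357/0.562083 = 3.60013 m.
The centroid is at the centre, 0.7 m below the top of the plate, so the highest point sits at y_top = 3.60013 − 0.7 = 2.90013 m along the incline.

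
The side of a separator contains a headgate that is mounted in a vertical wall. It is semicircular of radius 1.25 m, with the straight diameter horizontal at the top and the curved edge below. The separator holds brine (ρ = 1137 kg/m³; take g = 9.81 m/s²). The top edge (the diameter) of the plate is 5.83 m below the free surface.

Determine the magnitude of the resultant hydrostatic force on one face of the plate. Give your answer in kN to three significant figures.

γ = ρg = 1137 × 9.81 / 1000 = 11.15397 kN/m³.
The centroid of a semicircle lies 4r/(3π) = 0.530516 m from the diameter, here below the top edge, so the centroid depth is h_c = 5.83 + 0.530516 = 6.36052 m.
A = πr²/2 = π × 1.25²/2 = 2.45437 m².
Resultant F = γ·h_c·A = 11.15397 × 6.36052 × 2.45437 = 174.125 kN.

F ≈ 174 kN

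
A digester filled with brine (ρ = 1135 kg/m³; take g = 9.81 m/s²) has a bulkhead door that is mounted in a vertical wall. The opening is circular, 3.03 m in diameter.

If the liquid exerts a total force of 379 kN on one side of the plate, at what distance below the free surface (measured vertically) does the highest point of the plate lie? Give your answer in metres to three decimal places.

d_top ≈ 3.206 m

γ = ρg = 1135 × 9.81 / 1000 = 11.13435 kN/m³.
A = π(1.515)² = 7.21066 m².
From F = γ·h_c·A, the centroid depth is h_c = 379/(11.13435 × 7.21066) = 4.72062 m.
The centroid is at the centre, 1.515 m below the top of the plate, so the highest point sits at h_top = 4.72062 − 1.515 = 3.20562 m below the surface.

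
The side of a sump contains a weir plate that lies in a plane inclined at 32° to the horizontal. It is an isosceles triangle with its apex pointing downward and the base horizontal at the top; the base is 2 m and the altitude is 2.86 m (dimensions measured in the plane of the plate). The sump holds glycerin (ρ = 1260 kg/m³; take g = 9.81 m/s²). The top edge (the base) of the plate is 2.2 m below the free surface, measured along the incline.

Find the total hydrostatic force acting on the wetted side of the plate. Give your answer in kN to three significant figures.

γ = ρg = 1260 × 9.81 / 1000 = 12.3606 kN/m³.
Let θ = 32° be the plate's angle to the horizontal; measure y along the incline from where the plane meets the free surface. Vertical depth h = y·sinθ with sinθ = 0.529919.
With the apex down, the centroid sits h/3 = 2.86/3 = 0.953333 m below the base (the top edge), so y_c = 2.2 + 0.953333 = 3.15333 m and h_c = 3.15333 × 0.529919 = 1.67101 m.
A = ½ × 2 × 2.86 = 2.86 m².
Resultant F = γ·h_c·A = 12.3606 × 1.67101 × 2.86 = 59.0724 kN.

F ≈ 59.1 kN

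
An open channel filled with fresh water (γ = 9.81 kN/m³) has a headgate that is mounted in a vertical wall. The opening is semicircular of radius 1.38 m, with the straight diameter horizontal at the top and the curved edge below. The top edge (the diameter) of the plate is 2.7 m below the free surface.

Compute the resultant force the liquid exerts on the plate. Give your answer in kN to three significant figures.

F ≈ 96.4 kN

γ = 9.81 kN/m³.
The centroid of a semicircle lies 4r/(3π) = 0.58569 m from the diameter, here below the top edge, so the centroid depth is h_c = 2.7 + 0.58569 = 3.28569 m.
A = πr²/2 = π × 1.38²/2 = 2.99142 m².
Resultant F = γ·h_c·A = 9.81 × 3.28569 × 2.99142 = 96.4213 kN.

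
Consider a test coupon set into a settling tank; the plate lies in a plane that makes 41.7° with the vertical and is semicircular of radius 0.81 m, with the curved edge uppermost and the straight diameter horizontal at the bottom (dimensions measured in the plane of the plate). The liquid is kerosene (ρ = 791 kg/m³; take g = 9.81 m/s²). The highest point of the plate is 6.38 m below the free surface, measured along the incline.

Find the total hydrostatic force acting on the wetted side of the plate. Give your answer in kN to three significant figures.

F ≈ 40.9 kN

γ = ρg = 791 × 9.81 / 1000 = 7.75971 kN/m³.
The plate makes 41.7° with the vertical, i.e. θ = 90° − 41.7° = 48.3° to the horizontal. Measuring y along the incline from the free-surface line, vertical depth h = y·sinθ with sinθ = 0.746638.
The centroid lies 4r/(3π) = 0.343775 m above the diameter, so r − 4r/(3π) = 0.81 − 0.343775 = 0.466225 m below the topmost point, so y_c = 6.38 + 0.466225 = 6.84622 m and h_c = 6.84622 × 0.746638 = 5.11165 m.
A = πr²/2 = π × 0.81²/2 = 1.0306 m².
Resultant F = γ·h_c·A = 7.75971 × 5.11165 × 1.0306 = 40.8787 kN.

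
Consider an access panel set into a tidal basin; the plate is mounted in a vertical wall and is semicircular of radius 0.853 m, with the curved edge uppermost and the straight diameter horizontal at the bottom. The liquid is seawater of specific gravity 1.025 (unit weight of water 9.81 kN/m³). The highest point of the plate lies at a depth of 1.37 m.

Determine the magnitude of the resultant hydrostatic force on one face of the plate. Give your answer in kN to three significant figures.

F ≈ 21.4 kN

γ = 1.025 × 9.81 = 10.05525 kN/m³.
The centroid lies 4r/(3π) = 0.362024 m above the diameter, so r − 4r/(3π) = 0.853 − 0.362024 = 0.490976 m below the topmost point, so the centroid depth is h_c = 1.37 + 0.490976 = 1.86098 m.
A = πr²/2 = π × 0.853²/2 = 1.14293 m².
Resultant F = γ·h_c·A = 10.05525 × 1.86098 × 1.14293 = 21.3872 kN.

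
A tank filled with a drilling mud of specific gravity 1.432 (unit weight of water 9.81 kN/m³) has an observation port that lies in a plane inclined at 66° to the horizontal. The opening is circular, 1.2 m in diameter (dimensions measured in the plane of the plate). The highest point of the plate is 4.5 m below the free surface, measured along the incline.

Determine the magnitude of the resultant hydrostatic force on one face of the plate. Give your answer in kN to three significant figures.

γ = 1.432 × 9.81 = 14.04792 kN/m³.
Let θ = 66° be the plate's angle to the horizontal; measure y along the incline from where the plane meets the free surface. Vertical depth h = y·sinθ with sinθ = 0.913545.
The centroid is at the centre, 0.6 m below the top of the plate, so y_c = 4.5 + 0.6 = 5.1 m and h_c = 5.1 × 0.913545 = 4.65908 m.
A = π(0.6)² = 1.13097 m².
Resultant F = γ·h_c·A = 14.04792 × 4.65908 × 1.13097 = 74.0224 kN.

F ≈ 74.0 kN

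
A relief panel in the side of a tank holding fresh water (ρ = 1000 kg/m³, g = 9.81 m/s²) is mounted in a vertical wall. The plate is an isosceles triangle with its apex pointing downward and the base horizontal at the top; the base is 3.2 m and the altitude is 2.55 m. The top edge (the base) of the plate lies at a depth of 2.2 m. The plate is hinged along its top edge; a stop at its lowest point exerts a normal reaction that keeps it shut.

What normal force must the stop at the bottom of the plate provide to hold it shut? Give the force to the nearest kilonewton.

γ = ρg = 1000 × 9.81 = 9810 N/m³ = 9.81 kN/m³.
With the apex down, the centroid sits h/3 = 2.55/3 = 0.85 m below the base (the top edge), so the centroid depth is h_c = 2.2 + 0.85 = 3.05 m.
A = ½ × 3.2 × 2.55 = 4.08 m².
Resultant F = γ·h_c·A = 9.81 × 3.05 × 4.08 = 122.076 kN.
I_c = b·h³/36 = 3.2 × 2.55³/36 = 1.4739 m⁴.
Centre of pressure: y_p = y_c + I_c/(y_c·A) = 3.05 + 1.4739/(3.05 × 4.08) = 3.05 + 0.118443 = 3.16844 m along the plane.
The resultant acts 0.85 + 0.118443 = 0.968443 m (along the plate) below the hinge at the top edge, so the moment about the hinge is M = F × 0.968443 = 122.076 × 0.968443 = 118.224 kN·m.
A normal force at the bottom, 2.55 m from the hinge, must supply this moment: P = 118.224/2.55 = 46.3624 kN.

P ≈ 46 kN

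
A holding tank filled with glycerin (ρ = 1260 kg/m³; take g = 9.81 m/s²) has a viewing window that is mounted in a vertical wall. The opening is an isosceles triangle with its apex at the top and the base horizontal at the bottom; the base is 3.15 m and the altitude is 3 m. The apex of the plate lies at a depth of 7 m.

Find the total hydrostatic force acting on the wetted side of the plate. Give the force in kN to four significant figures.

γ = ρg = 1260 × 9.81 / 1000 = 12.3606 kN/m³.
With the apex up, the centroid sits 2h/3 = 2 × 3/3 = 2 m below the apex, so the centroid depth is h_c = 7 + 2 = 9 m.
A = ½ × 3.15 × 3 = 4.725 m².
Resultant F = γ·h_c·A = 12.3606 × 9 × 4.725 = 525.635 kN.

F ≈ 525.6 kN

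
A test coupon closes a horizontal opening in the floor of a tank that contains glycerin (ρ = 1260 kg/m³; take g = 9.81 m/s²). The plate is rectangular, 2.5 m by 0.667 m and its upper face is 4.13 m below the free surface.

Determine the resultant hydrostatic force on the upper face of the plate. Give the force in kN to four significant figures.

F ≈ 85.12 kN

γ = ρg = 1260 × 9.81 / 1000 = 12.3606 kN/m³.
The plate is horizontal, so pressure is uniform at p = γ·h = 12.3606 × 4.13 = 51.0493 kN/m².
A = 2.5 × 0.667 = 1.6675 m².
F = p·A = 51.0493 × 1.6675 = 85.1247 kN.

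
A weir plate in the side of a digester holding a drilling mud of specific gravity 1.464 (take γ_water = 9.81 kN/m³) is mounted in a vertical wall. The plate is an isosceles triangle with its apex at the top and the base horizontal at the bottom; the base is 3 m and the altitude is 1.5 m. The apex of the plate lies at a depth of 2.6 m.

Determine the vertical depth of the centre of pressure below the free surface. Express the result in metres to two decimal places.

γ = 1.464 × 9.81 = 14.36184 kN/m³.
With the apex up, the centroid sits 2h/3 = 2 × 1.5/3 = 1 m below the apex, so the centroid depth is h_c = 2.6 + 1 = 3.6 m.
A = ½ × 3 × 1.5 = 2.25 m².
Resultant F = γ·h_c·A = 14.36184 × 3.6 × 2.25 = 116.331 kN.
I_c = b·h³/36 = 3 × 1.5³/36 = 0.28125 m⁴.
Centre of pressure: y_p = y_c + I_c/(y_c·A) = 3.6 + 0.28125/(3.6 × 2.25) = 3.6 + 0.0347222 = 3.63472 m along the plane.

h_p = 3.63 m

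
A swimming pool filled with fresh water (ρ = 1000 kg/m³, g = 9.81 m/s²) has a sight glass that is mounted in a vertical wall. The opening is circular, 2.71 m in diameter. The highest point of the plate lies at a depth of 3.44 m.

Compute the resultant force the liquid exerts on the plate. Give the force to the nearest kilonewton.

γ = ρg = 1000 × 9.81 = 9810 N/m³ = 9.81 kN/m³.
The centroid is at the centre, 1.355 m below the top of the plate, so the centroid depth is h_c = 3.44 + 1.355 = 4.795 m.
A = π(1.355)² = 5.76804 m².
Resultant F = γ·h_c·A = 9.81 × 4.795 × 5.76804 = 271.323 kN.

F ≈ 271 kN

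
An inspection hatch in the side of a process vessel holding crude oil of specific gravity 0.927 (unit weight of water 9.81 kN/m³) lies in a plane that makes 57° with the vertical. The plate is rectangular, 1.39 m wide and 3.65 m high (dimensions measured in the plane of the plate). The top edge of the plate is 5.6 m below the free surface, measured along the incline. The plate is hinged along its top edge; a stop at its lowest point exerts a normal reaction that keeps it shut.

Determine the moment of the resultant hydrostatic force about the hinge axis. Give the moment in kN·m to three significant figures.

M ≈ 368 kN·m

γ = 0.927 × 9.81 = 9.09387 kN/m³.
The plate makes 57° with the vertical, i.e. θ = 90° − 57° = 33° to the horizontal. Measuring y along the incline from the free-surface line, vertical depth h = y·sinθ with sinθ = 0.544639.
The centroid lies 3.65/2 = 1.825 m below the top edge, so y_c = 5.6 + 1.825 = 7.425 m and h_c = 7.425 × 0.544639 = 4.04394 m.
A = 1.39 × 3.65 = 5.0735 m².
Resultant F = γ·h_c·A = 9.09387 × 4.04394 × 5.0735 = 186.578 kN.
I_c = b·h³/12 = 1.39 × 3.65³/12 = 5.63264 m⁴.
Centre of pressure: y_p = y_c + I_c/(y_c·A) = 7.425 + 5.63264/(7.425 × 5.0735) = 7.425 + 0.149523 = 7.57452 m along the plane.
The resultant acts 1.825 + 0.149523 = 1.97452 m (along the plate) below the hinge at the top edge, so the moment about the hinge is M = F × 1.97452 = 186.578 × 1.97452 = 368.402 kN·m.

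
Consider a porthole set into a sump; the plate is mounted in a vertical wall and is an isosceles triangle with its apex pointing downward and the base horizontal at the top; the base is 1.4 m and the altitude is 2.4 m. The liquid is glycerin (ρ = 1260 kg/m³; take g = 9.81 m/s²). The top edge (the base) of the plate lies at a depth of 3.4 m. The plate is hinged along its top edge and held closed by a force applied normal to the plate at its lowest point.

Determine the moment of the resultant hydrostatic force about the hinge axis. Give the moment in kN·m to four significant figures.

M ≈ 76.42 kN·m

γ = ρg = 1260 × 9.81 / 1000 = 12.3606 kN/m³.
With the apex down, the centroid sits h/3 = 2.4/3 = 0.8 m below the base (the top edge), so the centroid depth is h_c = 3.4 + 0.8 = 4.2 m.
A = ½ × 1.4 × 2.4 = 1.68 m².
Resultant F = γ·h_c·A = 12.3606 × 4.2 × 1.68 = 87.2164 kN.
I_c = b·h³/36 = 1.4 × 2.4³/36 = 0.5376 m⁴.
Centre of pressure: y_p = y_c + I_c/(y_c·A) = 4.2 + 0.5376/(4.2 × 1.68) = 4.2 + 0.0761905 = 4.27619 m along the plane.
The resultant acts 0.8 + 0.0761905 = 0.876191 m (along the plate) below the hinge at the top edge, so the moment about the hinge is M = F × 0.876191 = 87.2164 × 0.876191 = 76.4182 kN·m.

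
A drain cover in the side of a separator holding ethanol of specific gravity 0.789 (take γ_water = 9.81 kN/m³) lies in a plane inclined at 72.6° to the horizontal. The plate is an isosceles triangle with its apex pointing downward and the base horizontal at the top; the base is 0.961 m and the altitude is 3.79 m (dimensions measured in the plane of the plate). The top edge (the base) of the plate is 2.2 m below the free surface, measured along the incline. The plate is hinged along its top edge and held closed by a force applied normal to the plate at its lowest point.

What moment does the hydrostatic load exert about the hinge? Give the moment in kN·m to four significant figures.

M ≈ 69.58 kN·m

γ = 0.789 × 9.81 = 7.74009 kN/m³.
Let θ = 72.6° be the plate's angle to the horizontal; measure y along the incline from where the plane meets the free surface. Vertical depth h = y·sinθ with sinθ = 0.954240.
With the apex down, the centroid sits h/3 = 3.79/3 = 1.26333 m below the base (the top edge), so y_c = 2.2 + 1.26333 = 3.46333 m and h_c = 3.46333 × 0.954240 = 3.30485 m.
A = ½ × 0.961 × 3.79 = 1.82109 m².
Resultant F = γ·h_c·A = 7.74009 × 3.30485 × 1.82109 = 46.5832 kN.
I_c = b·h³/36 = 0.961 × 3.79³/36 = 1.45324 m⁴.
Centre of pressure: y_p = y_c + I_c/(y_c·A) = 3.46333 + 1.45324/(3.46333 × 1.82109) = 3.46333 + 0.230416 = 3.69375 m along the plane.
The resultant acts 1.26333 + 0.230416 = 1.49375 m (along the plate) below the hinge at the top edge, so the moment about the hinge is M = F × 1.49375 = 46.5832 × 1.49375 = 69.5837 kN·m.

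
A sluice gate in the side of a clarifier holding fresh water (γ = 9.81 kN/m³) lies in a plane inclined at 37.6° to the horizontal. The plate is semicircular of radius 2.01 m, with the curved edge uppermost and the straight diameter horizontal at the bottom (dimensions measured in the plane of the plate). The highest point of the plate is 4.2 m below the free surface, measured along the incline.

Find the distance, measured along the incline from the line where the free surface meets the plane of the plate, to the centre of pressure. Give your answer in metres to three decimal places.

y_p = 5.410 m

γ = 9.81 kN/m³.
Let θ = 37.6° be the plate's angle to the horizontal; measure y along the incline from where the plane meets the free surface. Vertical depth h = y·sinθ with sinθ = 0.610145.
The centroid lies 4r/(3π) = 0.85307 m above the diameter, so r − 4r/(3π) = 2.01 − 0.85307 = 1.15693 m below the topmost point, so y_c = 4.2 + 1.15693 = 5.35693 m and h_c = 5.35693 × 0.610145 = 3.2685 m.
A = πr²/2 = π × 2.01²/2 = 6.34617 m².
Resultant F = γ·h_c·A = 9.81 × 3.2685 × 6.34617 = 203.483 kN.
I_c = (π/8 − 8/(9π))·r⁴ = 0.109757 × 2.01⁴ = 1.7915 m⁴.
Centre of pressure: y_p = y_c + I_c/(y_c·A) = 5.35693 + 1.7915/(5.35693 × 6.34617) = 5.35693 + 0.0526974 = 5.40963 m along the plane.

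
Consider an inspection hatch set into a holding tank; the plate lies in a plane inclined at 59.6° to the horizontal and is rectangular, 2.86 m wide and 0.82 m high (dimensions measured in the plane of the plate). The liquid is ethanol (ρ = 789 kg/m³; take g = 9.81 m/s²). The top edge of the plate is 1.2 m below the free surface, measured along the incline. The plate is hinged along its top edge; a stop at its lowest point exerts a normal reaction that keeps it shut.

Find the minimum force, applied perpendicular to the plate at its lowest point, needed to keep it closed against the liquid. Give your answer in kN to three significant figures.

γ = ρg = 789 × 9.81 / 1000 = 7.74009 kN/m³.
Let θ = 59.6° be the plate's angle to the horizontal; measure y along the incline from where the plane meets the free surface. Vertical depth h = y·sinθ with sinθ = 0.862514.
The centroid lies 0.82/2 = 0.41 m below the top edge, so y_c = 1.2 + 0.41 = 1.61 m and h_c = 1.61 × 0.862514 = 1.38865 m.
A = 2.86 × 0.82 = 2.3452 m².
Resultant F = γ·h_c·A = 7.74009 × 1.38865 × 2.3452 = 25.2069 kN.
I_c = b·h³/12 = 2.86 × 0.82³/12 = 0.131409 m⁴.
Centre of pressure: y_p = y_c + I_c/(y_c·A) = 1.61 + 0.131409/(1.61 × 2.3452) = 1.61 + 0.0348032 = 1.6448 m along the plane.
The resultant acts 0.41 + 0.0348032 = 0.444803 m (along the plate) below the hinge at the top edge, so the moment about the hinge is M = F × 0.444803 = 25.2069 × 0.444803 = 11.2121 kN·m.
A normal force at the bottom, 0.82 m from the hinge, must supply this moment: P = 11.2121/0.82 = 13.6733 kN.

P ≈ 13.7 kN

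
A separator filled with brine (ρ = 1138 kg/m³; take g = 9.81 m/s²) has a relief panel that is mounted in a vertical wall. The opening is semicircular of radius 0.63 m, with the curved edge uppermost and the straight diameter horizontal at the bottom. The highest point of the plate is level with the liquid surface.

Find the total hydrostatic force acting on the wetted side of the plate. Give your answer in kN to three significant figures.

F ≈ 2.52 kN

γ = ρg = 1138 × 9.81 / 1000 = 11.16378 kN/m³.
The centroid lies 4r/(3π) = 0.26738 m above the diameter, so r − 4r/(3π) = 0.63 − 0.26738 = 0.36262 m below the topmost point, so the centroid depth is h_c = 0.36262 m.
A = πr²/2 = π × 0.63²/2 = 0.623449 m².
Resultant F = γ·h_c·A = 11.16378 × 0.36262 × 0.623449 = 2.52385 kN.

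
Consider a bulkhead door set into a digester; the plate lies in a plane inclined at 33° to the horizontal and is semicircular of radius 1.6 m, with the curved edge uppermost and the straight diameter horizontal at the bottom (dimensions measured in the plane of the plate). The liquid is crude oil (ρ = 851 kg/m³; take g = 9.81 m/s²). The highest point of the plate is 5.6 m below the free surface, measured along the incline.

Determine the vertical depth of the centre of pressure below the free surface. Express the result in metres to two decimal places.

h_p = 3.57 m

γ = ρg = 851 × 9.81 / 1000 = 8.34831 kN/m³.
Let θ = 33° be the plate's angle to the horizontal; measure y along the incline from where the plane meets the free surface. Vertical depth h = y·sinθ with sinθ = 0.544639.
The centroid lies 4r/(3π) = 0.679061 m above the diameter, so r − 4r/(3π) = 1.6 − 0.679061 = 0.920939 m below the topmost point, so y_c = 5.6 + 0.920939 = 6.52094 m and h_c = 6.52094 × 0.544639 = 3.55156 m.
A = πr²/2 = π × 1.6²/2 = 4.02124 m².
Resultant F = γ·h_c·A = 8.34831 × 3.55156 × 4.02124 = 119.228 kN.
I_c = (π/8 − 8/(9π))·r⁴ = 0.109757 × 1.6⁴ = 0.719303 m⁴.
Centre of pressure: y_p = y_c + I_c/(y_c·A) = 6.52094 + 0.719303/(6.52094 × 4.02124) = 6.52094 + 0.027431 = 6.54837 m along the plane.
Vertically, h_p = y_p·sinθ = 6.54837 × 0.544639 = 3.5665 m.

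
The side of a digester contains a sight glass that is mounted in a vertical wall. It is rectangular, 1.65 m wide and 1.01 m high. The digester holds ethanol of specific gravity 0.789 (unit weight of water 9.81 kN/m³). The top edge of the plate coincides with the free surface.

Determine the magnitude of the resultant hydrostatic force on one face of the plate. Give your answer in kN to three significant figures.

γ = 0.789 × 9.81 = 7.74009 kN/m³.
The centroid lies 1.01/2 = 0.505 m below the top edge, so the centroid depth is h_c = 0.505 m.
A = 1.65 × 1.01 = 1.6665 m².
Resultant F = γ·h_c·A = 7.74009 × 0.505 × 1.6665 = 6.51392 kN.

F ≈ 6.51 kN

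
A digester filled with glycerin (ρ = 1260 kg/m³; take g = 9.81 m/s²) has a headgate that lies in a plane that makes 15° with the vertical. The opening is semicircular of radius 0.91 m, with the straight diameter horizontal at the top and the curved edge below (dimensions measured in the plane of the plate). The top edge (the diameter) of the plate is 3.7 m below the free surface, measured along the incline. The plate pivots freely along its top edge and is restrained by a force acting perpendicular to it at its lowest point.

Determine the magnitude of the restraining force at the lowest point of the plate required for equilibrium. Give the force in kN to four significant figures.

P ≈ 27.92 kN

γ = ρg = 1260 × 9.81 / 1000 = 12.3606 kN/m³.
The plate makes 15° with the vertical, i.e. θ = 90° − 15° = 75° to the horizontal. Measuring y along the incline from the free-surface line, vertical depth h = y·sinθ with sinθ = 0.965926.
The centroid of a semicircle lies 4r/(3π) = 0.386216 m from the diameter, here below the top edge, so y_c = 3.7 + 0.386216 = 4.08622 m and h_c = 4.08622 × 0.965926 = 3.94699 m.
A = πr²/2 = π × 0.91²/2 = 1.30078 m².
Resultant F = γ·h_c·A = 12.3606 × 3.94699 × 1.30078 = 63.4614 kN.
I_c = (π/8 − 8/(9π))·r⁴ = 0.109757 × 0.91⁴ = 0.0752658 m⁴.
Centre of pressure: y_p = y_c + I_c/(y_c·A) = 4.08622 + 0.0752658/(4.08622 × 1.30078) = 4.08622 + 0.0141603 = 4.10038 m along the plane.
The resultant acts 0.386216 + 0.0141603 = 0.400376 m (along the plate) below the hinge at the top edge, so the moment about the hinge is M = F × 0.400376 = 63.4614 × 0.400376 = 25.4084 kN·m.
A normal force at the bottom, 0.91 m from the hinge, must supply this moment: P = 25.4084/0.91 = 27.9213 kN.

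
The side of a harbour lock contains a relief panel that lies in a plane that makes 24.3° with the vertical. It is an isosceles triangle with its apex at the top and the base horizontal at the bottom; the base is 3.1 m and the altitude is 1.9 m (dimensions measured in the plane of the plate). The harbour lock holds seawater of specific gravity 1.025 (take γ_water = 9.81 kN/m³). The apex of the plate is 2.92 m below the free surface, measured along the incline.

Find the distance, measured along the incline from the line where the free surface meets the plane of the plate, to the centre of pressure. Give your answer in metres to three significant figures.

γ = 1.025 × 9.81 = 10.05525 kN/m³.
The plate makes 24.3° with the vertical, i.e. θ = 90° − 24.3° = 65.7° to the horizontal. Measuring y along the incline from the free-surface line, vertical depth h = y·sinθ with sinθ = 0.911403.
With the apex up, the centroid sits 2h/3 = 2 × 1.9/3 = 1.26667 m below the apex, so y_c = 2.92 + 1.26667 = 4.18667 m and h_c = 4.18667 × 0.911403 = 3.81574 m.
A = ½ × 3.1 × 1.9 = 2.945 m².
Resultant F = γ·h_c·A = 10.05525 × 3.81574 × 2.945 = 112.994 kN.
I_c = b·h³/36 = 3.1 × 1.9³/36 = 0.590636 m⁴.
Centre of pressure: y_p = y_c + I_c/(y_c·A) = 4.18667 + 0.590636/(4.18667 × 2.945) = 4.18667 + 0.0479033 = 4.23457 m along the plane.

y_p = 4.23 m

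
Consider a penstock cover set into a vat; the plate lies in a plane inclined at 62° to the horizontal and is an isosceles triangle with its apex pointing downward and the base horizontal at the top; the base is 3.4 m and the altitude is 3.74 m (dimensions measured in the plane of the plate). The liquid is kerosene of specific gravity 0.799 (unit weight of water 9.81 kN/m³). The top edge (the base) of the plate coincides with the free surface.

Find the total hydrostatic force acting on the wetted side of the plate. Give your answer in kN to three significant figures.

F ≈ 54.9 kN

γ = 0.799 × 9.81 = 7.83819 kN/m³.
Let θ = 62° be the plate's angle to the horizontal; measure y along the incline from where the plane meets the free surface. Vertical depth h = y·sinθ with sinθ = 0.882948.
With the apex down, the centroid sits h/3 = 3.74/3 = 1.24667 m below the base (the top edge), so y_c = 1.24667 m and h_c = 1.24667 × 0.882948 = 1.10074 m.
A = ½ × 3.4 × 3.74 = 6.358 m².
Resultant F = γ·h_c·A = 7.83819 × 1.10074 × 6.358 = 54.8556 kN.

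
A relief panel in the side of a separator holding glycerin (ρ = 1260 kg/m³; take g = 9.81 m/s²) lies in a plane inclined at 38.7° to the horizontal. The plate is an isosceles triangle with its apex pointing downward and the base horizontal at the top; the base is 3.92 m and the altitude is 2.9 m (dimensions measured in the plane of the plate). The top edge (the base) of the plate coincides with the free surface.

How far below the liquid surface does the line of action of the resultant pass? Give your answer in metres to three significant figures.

h_p = 0.907 m

γ = ρg = 1260 × 9.81 / 1000 = 12.3606 kN/m³.
Let θ = 38.7° be the plate's angle to the horizontal; measure y along the incline from where the plane meets the free surface. Vertical depth h = y·sinθ with sinθ = 0.625243.
With the apex down, the centroid sits h/3 = 2.9/3 = 0.966667 m below the base (the top edge), so y_c = 0.966667 m and h_c = 0.966667 × 0.625243 = 0.604402 m.
A = ½ × 3.92 × 2.9 = 5.684 m².
Resultant F = γ·h_c·A = 12.3606 × 0.604402 × 5.684 = 42.4639 kN.
I_c = b·h³/36 = 3.92 × 2.9³/36 = 2.65569 m⁴.
Centre of pressure: y_p = y_c + I_c/(y_c·A) = 0.966667 + 2.65569/(0.966667 × 5.684) = 0.966667 + 0.483333 = 1.45 m along the plane.
Vertically, h_p = y_p·sinθ = 1.45 × 0.625243 = 0.906602 m.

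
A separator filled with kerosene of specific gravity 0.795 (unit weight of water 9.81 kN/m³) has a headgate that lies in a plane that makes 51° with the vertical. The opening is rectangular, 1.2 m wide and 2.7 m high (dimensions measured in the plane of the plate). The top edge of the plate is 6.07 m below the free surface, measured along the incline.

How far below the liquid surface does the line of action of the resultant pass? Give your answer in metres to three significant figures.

γ = 0.795 × 9.81 = 7.79895 kN/m³.
The plate makes 51° with the vertical, i.e. θ = 90° − 51° = 39° to the horizontal. Measuring y along the incline from the free-surface line, vertical depth h = y·sinθ with sinθ = 0.629320.
The centroid lies 2.7/2 = 1.35 m below the top edge, so y_c = 6.07 + 1.35 = 7.42 m and h_c = 7.42 × 0.629320 = 4.66955 m.
A = 1.2 × 2.7 = 3.24 m².
Resultant F = γ·h_c·A = 7.79895 × 4.66955 × 3.24 = 117.993 kN.
I_c = b·h³/12 = 1.2 × 2.7³/12 = 1.9683 m⁴.
Centre of pressure: y_p = y_c + I_c/(y_c·A) = 7.42 + 1.9683/(7.42 × 3.24) = 7.42 + 0.0818733 = 7.50187 m along the plane.
Vertically, h_p = y_p·sinθ = 7.50187 × 0.629320 = 4.72108 m.

h_p = 4.72 m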